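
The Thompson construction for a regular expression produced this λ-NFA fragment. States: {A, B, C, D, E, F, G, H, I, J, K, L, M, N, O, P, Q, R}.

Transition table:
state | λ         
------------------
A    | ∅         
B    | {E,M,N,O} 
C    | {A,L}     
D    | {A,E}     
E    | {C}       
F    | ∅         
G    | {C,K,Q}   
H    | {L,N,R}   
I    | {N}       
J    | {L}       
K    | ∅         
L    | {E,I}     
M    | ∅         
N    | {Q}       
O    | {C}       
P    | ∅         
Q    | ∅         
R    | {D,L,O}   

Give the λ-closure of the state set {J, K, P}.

Start with {J, K, P}.
From J via λ: add L.
From L via λ: add E, I.
From E via λ: add C.
From I via λ: add N.
From C via λ: add A.
From N via λ: add Q.
No new states can be added; the closed set is {A, C, E, I, J, K, L, N, P, Q}.

{A, C, E, I, J, K, L, N, P, Q}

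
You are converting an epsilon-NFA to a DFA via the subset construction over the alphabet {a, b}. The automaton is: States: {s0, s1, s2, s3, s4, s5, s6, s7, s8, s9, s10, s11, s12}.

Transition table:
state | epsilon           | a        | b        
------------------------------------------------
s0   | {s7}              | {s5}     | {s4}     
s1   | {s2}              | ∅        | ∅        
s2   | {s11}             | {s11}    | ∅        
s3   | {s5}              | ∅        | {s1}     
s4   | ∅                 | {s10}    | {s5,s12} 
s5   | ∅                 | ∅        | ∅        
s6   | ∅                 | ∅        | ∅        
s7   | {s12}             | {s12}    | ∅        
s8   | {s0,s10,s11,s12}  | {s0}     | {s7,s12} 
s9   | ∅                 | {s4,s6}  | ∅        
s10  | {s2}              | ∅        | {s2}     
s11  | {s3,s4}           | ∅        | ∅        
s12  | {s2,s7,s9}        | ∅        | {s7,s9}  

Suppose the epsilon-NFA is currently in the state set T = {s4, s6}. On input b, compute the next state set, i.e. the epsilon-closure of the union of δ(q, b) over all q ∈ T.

s4 on b → {s5, s12}.
No b-transition from s6.
Union after reading b: {s5, s12}.
Now take the epsilon-closure:
From s12 via epsilon: add s2, s7, s9.
From s2 via epsilon: add s11.
From s11 via epsilon: add s3, s4.
No new states can be added; the closed set is {s2, s3, s4, s5, s7, s9, s11, s12}.

{s2, s3, s4, s5, s7, s9, s11, s12}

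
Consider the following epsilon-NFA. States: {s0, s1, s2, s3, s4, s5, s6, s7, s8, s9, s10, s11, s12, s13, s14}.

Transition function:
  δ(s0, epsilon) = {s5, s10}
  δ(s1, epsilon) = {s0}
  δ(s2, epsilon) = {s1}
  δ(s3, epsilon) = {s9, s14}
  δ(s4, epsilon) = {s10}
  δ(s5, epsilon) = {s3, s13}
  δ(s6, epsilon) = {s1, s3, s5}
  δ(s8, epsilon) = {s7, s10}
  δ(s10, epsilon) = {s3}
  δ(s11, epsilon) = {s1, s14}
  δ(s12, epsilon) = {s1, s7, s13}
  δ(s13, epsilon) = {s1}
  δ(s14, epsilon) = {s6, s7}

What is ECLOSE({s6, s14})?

Start with {s6, s14}.
From s6 via epsilon: add s1, s3, s5.
From s14 via epsilon: add s7.
From s1 via epsilon: add s0.
From s3 via epsilon: add s9.
From s5 via epsilon: add s13.
From s0 via epsilon: add s10.
No new states can be added; the closed set is {s0, s1, s3, s5, s6, s7, s9, s10, s13, s14}.

{s0, s1, s3, s5, s6, s7, s9, s10, s13, s14}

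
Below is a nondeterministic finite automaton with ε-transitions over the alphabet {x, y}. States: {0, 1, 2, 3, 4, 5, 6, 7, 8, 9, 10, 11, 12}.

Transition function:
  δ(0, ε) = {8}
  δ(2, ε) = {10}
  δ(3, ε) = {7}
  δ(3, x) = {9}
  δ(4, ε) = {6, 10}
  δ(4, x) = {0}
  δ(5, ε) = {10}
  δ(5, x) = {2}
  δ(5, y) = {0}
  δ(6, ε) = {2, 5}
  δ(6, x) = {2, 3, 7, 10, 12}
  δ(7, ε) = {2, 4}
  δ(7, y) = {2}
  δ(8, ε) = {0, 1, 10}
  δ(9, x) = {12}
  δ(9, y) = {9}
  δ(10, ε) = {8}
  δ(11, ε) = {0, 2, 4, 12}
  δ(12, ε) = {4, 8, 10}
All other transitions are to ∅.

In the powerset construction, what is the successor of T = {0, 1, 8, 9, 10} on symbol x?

{0, 1, 2, 4, 5, 6, 8, 10, 12}

9 on x → {12}.
No x-transition from 0, 1, 8, 10.
Union after reading x: {12}.
Now take the ε-closure:
From 12 via ε: add 4, 8, 10.
From 4 via ε: add 6.
From 8 via ε: add 0, 1.
From 6 via ε: add 2, 5.
No new states can be added; the closed set is {0, 1, 2, 4, 5, 6, 8, 10, 12}.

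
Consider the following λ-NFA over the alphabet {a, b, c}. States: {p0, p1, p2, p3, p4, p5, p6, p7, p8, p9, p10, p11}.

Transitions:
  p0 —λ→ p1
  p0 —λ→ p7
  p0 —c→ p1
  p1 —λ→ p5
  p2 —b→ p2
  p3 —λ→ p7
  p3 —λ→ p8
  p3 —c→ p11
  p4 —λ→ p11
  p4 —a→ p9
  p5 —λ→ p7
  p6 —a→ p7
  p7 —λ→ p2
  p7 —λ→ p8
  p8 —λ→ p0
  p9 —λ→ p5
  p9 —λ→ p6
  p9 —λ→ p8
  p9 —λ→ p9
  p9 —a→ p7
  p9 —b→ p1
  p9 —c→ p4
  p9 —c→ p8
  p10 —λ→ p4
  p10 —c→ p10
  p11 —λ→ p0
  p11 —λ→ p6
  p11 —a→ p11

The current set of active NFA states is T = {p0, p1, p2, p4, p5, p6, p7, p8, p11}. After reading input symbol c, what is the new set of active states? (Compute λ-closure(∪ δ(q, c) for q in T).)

{p0, p1, p2, p5, p7, p8}

p0 on c → {p1}.
No c-transition from p1, p2, p4, p5, p6, p7, p8, p11.
Union after reading c: {p1}.
Now take the λ-closure:
From p1 via λ: add p5.
From p5 via λ: add p7.
From p7 via λ: add p2, p8.
From p8 via λ: add p0.
No new states can be added; the closed set is {p0, p1, p2, p5, p7, p8}.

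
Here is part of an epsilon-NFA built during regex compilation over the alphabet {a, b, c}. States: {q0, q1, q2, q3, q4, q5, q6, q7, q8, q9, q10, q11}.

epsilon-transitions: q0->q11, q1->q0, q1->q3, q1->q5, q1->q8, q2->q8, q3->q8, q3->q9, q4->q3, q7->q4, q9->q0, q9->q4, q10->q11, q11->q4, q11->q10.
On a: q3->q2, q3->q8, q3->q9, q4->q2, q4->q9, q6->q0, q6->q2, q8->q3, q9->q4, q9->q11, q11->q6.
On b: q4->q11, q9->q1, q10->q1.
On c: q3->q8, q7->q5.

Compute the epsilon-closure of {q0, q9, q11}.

{q0, q3, q4, q8, q9, q10, q11}

Start with {q0, q9, q11}.
From q9 via epsilon: add q4.
From q11 via epsilon: add q10.
From q4 via epsilon: add q3.
From q3 via epsilon: add q8.
No new states can be added; the closed set is {q0, q3, q4, q8, q9, q10, q11}.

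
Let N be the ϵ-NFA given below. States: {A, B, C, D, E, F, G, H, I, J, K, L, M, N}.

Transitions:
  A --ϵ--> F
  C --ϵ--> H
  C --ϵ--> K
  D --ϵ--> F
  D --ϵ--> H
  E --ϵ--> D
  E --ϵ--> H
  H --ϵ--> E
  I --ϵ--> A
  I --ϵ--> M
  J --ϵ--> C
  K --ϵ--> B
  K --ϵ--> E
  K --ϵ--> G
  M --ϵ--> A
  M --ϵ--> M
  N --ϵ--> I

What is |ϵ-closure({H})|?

Start with {H}.
From H via ϵ: add E.
From E via ϵ: add D.
From D via ϵ: add F.
ϵ-closure = {D, E, F, H}, which has 4 states.

4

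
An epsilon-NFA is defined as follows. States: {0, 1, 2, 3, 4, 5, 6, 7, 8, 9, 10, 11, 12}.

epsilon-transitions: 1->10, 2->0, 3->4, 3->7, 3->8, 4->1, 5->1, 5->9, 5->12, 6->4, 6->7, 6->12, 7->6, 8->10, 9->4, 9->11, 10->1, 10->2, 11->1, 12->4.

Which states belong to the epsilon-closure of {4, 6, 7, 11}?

Start with {4, 6, 7, 11}.
From 4 via epsilon: add 1.
From 6 via epsilon: add 12.
From 1 via epsilon: add 10.
From 10 via epsilon: add 2.
From 2 via epsilon: add 0.
No new states can be added; the closed set is {0, 1, 2, 4, 6, 7, 10, 11, 12}.

{0, 1, 2, 4, 6, 7, 10, 11, 12}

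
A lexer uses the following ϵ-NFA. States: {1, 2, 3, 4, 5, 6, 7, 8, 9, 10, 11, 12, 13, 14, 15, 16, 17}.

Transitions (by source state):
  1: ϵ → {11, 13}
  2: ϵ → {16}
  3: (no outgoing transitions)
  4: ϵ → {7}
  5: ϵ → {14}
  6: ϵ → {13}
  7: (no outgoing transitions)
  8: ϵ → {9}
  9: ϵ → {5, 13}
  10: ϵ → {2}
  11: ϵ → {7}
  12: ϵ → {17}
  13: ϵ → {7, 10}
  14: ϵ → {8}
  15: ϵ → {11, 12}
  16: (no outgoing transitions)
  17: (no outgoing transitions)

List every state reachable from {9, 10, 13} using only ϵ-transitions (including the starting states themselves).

Start with {9, 10, 13}.
From 9 via ϵ: add 5.
From 10 via ϵ: add 2.
From 13 via ϵ: add 7.
From 2 via ϵ: add 16.
From 5 via ϵ: add 14.
From 14 via ϵ: add 8.
No new states can be added; the closed set is {2, 5, 7, 8, 9, 10, 13, 14, 16}.

{2, 5, 7, 8, 9, 10, 13, 14, 16}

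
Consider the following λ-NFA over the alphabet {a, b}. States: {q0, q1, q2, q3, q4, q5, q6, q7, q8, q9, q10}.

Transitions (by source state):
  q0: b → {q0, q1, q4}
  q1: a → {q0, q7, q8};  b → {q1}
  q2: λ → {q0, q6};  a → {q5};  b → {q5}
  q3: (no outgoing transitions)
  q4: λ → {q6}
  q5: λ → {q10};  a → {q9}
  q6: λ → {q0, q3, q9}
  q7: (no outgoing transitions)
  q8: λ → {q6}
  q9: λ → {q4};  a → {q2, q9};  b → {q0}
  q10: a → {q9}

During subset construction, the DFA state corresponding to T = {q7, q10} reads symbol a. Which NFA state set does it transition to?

q10 on a → {q9}.
No a-transition from q7.
Union after reading a: {q9}.
Now take the λ-closure:
From q9 via λ: add q4.
From q4 via λ: add q6.
From q6 via λ: add q0, q3.
No new states can be added; the closed set is {q0, q3, q4, q6, q9}.

{q0, q3, q4, q6, q9}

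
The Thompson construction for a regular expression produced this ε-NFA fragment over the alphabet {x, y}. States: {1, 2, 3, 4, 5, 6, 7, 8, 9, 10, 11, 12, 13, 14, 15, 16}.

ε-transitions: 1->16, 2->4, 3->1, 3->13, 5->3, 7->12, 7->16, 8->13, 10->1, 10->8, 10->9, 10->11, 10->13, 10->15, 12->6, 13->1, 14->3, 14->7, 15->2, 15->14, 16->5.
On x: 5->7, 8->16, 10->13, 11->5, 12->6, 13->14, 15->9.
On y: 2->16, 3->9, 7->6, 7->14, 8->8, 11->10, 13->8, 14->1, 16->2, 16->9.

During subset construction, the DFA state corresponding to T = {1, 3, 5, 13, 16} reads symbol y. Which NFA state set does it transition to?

3 on y → {9}.
13 on y → {8}.
16 on y → {2, 9}.
No y-transition from 1, 5.
Union after reading y: {2, 8, 9}.
Now take the ε-closure:
From 2 via ε: add 4.
From 8 via ε: add 13.
From 13 via ε: add 1.
From 1 via ε: add 16.
From 16 via ε: add 5.
From 5 via ε: add 3.
No new states can be added; the closed set is {1, 2, 3, 4, 5, 8, 9, 13, 16}.

{1, 2, 3, 4, 5, 8, 9, 13, 16}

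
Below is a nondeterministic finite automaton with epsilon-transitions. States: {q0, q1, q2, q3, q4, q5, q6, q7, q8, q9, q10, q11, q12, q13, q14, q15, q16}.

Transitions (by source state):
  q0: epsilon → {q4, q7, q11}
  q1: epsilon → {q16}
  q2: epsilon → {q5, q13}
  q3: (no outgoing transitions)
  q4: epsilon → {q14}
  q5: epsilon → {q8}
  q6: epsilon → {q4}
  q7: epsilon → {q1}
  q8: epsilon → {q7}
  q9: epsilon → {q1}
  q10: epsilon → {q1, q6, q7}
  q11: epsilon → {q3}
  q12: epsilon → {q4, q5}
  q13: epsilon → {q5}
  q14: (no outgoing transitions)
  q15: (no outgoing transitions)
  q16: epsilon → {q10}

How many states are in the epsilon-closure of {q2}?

11

Start with {q2}.
From q2 via epsilon: add q5, q13.
From q5 via epsilon: add q8.
From q8 via epsilon: add q7.
From q7 via epsilon: add q1.
From q1 via epsilon: add q16.
From q16 via epsilon: add q10.
From q10 via epsilon: add q6.
From q6 via epsilon: add q4.
From q4 via epsilon: add q14.
epsilon-closure = {q1, q2, q4, q5, q6, q7, q8, q10, q13, q14, q16}, which has 11 states.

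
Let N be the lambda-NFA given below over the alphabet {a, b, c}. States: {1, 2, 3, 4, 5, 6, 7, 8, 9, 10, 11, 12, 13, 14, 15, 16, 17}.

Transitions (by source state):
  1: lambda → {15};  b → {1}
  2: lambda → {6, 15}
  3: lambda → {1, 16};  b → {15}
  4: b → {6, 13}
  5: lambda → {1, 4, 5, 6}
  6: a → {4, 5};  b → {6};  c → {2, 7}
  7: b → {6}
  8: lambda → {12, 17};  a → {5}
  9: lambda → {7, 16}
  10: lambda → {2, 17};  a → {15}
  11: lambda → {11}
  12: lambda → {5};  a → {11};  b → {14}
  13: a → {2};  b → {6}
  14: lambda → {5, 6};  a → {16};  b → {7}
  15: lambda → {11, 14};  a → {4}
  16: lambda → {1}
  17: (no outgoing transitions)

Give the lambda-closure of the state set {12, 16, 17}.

{1, 4, 5, 6, 11, 12, 14, 15, 16, 17}

Start with {12, 16, 17}.
From 12 via lambda: add 5.
From 16 via lambda: add 1.
From 1 via lambda: add 15.
From 5 via lambda: add 4, 6.
From 15 via lambda: add 11, 14.
No new states can be added; the closed set is {1, 4, 5, 6, 11, 12, 14, 15, 16, 17}.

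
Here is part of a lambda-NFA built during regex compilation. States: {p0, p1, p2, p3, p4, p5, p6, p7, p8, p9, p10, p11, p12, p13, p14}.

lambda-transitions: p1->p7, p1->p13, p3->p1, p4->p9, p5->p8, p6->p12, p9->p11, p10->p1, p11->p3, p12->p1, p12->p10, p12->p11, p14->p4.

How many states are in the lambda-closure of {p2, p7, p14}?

9

Start with {p2, p7, p14}.
From p14 via lambda: add p4.
From p4 via lambda: add p9.
From p9 via lambda: add p11.
From p11 via lambda: add p3.
From p3 via lambda: add p1.
From p1 via lambda: add p13.
lambda-closure = {p1, p2, p3, p4, p7, p9, p11, p13, p14}, which has 9 states.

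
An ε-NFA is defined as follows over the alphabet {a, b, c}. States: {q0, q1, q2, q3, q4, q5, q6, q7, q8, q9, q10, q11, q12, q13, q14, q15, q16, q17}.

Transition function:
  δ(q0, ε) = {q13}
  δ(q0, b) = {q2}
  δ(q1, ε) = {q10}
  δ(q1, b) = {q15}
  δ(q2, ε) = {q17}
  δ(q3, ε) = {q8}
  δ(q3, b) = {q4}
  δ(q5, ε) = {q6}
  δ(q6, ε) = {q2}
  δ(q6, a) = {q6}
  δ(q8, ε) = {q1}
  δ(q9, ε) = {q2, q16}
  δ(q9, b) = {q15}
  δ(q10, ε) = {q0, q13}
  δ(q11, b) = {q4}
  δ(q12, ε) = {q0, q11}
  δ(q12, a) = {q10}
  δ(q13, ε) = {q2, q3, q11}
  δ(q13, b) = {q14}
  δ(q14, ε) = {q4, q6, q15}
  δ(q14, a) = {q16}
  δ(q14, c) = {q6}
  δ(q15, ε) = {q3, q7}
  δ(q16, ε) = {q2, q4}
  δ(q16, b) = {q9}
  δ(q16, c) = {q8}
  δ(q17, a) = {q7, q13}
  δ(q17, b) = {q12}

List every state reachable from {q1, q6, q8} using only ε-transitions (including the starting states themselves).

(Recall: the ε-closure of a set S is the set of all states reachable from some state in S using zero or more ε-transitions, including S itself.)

Start with {q1, q6, q8}.
From q1 via ε: add q10.
From q6 via ε: add q2.
From q2 via ε: add q17.
From q10 via ε: add q0, q13.
From q13 via ε: add q3, q11.
No new states can be added; the closed set is {q0, q1, q2, q3, q6, q8, q10, q11, q13, q17}.

{q0, q1, q2, q3, q6, q8, q10, q11, q13, q17}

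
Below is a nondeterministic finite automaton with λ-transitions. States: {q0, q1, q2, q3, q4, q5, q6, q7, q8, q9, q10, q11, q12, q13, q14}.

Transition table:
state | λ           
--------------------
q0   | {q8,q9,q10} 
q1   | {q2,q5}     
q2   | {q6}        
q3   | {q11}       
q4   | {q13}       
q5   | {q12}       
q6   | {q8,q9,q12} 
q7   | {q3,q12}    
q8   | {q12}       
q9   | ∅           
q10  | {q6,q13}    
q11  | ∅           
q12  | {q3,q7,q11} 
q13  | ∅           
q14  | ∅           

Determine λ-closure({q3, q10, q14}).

{q3, q6, q7, q8, q9, q10, q11, q12, q13, q14}

Start with {q3, q10, q14}.
From q3 via λ: add q11.
From q10 via λ: add q6, q13.
From q6 via λ: add q8, q9, q12.
From q12 via λ: add q7.
No new states can be added; the closed set is {q3, q6, q7, q8, q9, q10, q11, q12, q13, q14}.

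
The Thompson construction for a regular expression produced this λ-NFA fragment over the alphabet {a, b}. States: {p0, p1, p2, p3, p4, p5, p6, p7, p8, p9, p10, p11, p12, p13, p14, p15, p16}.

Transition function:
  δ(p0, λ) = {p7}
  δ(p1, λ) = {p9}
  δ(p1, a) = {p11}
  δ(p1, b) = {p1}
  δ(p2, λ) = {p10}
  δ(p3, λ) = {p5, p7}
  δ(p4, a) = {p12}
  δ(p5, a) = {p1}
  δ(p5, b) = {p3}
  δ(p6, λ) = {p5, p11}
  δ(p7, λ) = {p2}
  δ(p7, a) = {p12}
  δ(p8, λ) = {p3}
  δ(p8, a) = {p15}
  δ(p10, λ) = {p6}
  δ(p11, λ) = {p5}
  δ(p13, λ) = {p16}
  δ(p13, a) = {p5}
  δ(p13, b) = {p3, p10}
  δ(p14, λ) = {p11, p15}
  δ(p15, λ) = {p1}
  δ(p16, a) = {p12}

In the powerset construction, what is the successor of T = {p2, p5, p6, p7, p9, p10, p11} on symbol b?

p5 on b → {p3}.
No b-transition from p2, p6, p7, p9, p10, p11.
Union after reading b: {p3}.
Now take the λ-closure:
From p3 via λ: add p5, p7.
From p7 via λ: add p2.
From p2 via λ: add p10.
From p10 via λ: add p6.
From p6 via λ: add p11.
No new states can be added; the closed set is {p2, p3, p5, p6, p7, p10, p11}.

{p2, p3, p5, p6, p7, p10, p11}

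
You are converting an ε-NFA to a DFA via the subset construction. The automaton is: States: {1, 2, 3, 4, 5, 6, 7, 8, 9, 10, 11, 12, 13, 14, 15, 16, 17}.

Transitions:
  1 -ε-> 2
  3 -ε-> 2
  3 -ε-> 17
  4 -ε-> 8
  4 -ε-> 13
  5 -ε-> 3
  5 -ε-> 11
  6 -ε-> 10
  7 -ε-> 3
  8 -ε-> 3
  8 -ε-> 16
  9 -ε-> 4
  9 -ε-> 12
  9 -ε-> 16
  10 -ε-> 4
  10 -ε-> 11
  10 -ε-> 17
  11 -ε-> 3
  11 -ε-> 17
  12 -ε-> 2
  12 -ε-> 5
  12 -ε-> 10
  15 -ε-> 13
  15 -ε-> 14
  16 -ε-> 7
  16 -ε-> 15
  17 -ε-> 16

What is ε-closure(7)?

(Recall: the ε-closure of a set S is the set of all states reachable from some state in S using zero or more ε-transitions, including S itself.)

{2, 3, 7, 13, 14, 15, 16, 17}

Start with {7}.
From 7 via ε: add 3.
From 3 via ε: add 2, 17.
From 17 via ε: add 16.
From 16 via ε: add 15.
From 15 via ε: add 13, 14.
No new states can be added; the closed set is {2, 3, 7, 13, 14, 15, 16, 17}.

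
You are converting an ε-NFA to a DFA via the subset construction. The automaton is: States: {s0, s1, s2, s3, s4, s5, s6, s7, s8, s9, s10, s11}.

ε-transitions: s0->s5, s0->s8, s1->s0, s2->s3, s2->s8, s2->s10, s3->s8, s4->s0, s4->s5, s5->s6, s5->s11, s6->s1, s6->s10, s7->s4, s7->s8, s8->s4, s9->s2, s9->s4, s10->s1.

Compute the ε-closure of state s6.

{s0, s1, s4, s5, s6, s8, s10, s11}

Start with {s6}.
From s6 via ε: add s1, s10.
From s1 via ε: add s0.
From s0 via ε: add s5, s8.
From s5 via ε: add s11.
From s8 via ε: add s4.
No new states can be added; the closed set is {s0, s1, s4, s5, s6, s8, s10, s11}.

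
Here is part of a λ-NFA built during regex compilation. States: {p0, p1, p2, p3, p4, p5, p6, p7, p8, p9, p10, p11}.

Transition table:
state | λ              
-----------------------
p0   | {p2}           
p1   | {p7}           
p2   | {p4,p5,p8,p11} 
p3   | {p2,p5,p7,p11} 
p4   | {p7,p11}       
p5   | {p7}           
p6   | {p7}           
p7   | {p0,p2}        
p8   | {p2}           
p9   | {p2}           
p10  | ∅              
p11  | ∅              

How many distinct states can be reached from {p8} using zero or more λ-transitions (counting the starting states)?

Start with {p8}.
From p8 via λ: add p2.
From p2 via λ: add p4, p5, p11.
From p4 via λ: add p7.
From p7 via λ: add p0.
λ-closure = {p0, p2, p4, p5, p7, p8, p11}, which has 7 states.

7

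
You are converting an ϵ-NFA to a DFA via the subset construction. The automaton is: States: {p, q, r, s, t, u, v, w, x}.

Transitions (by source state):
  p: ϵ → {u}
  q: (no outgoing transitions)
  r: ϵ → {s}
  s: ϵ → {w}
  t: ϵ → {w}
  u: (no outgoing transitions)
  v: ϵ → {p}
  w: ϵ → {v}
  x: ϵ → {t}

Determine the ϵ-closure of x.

Start with {x}.
From x via ϵ: add t.
From t via ϵ: add w.
From w via ϵ: add v.
From v via ϵ: add p.
From p via ϵ: add u.
No new states can be added; the closed set is {p, t, u, v, w, x}.

{p, t, u, v, w, x}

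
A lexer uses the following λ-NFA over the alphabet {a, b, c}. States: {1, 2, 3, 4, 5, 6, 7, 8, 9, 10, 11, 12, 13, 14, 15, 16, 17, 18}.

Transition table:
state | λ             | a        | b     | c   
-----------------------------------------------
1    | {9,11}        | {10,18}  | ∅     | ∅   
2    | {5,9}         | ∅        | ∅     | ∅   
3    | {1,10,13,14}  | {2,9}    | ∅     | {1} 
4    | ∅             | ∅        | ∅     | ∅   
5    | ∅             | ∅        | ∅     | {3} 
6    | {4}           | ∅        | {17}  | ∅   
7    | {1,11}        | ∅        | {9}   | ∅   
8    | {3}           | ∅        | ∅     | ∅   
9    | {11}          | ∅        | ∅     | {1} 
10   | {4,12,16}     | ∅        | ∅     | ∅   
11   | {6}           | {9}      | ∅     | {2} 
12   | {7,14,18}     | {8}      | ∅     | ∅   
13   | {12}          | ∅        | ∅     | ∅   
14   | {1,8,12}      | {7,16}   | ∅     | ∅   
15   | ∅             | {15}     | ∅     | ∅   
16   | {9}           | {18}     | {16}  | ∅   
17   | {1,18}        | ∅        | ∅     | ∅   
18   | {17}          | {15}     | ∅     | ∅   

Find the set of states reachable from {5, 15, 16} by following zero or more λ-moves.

{4, 5, 6, 9, 11, 15, 16}

Start with {5, 15, 16}.
From 16 via λ: add 9.
From 9 via λ: add 11.
From 11 via λ: add 6.
From 6 via λ: add 4.
No new states can be added; the closed set is {4, 5, 6, 9, 11, 15, 16}.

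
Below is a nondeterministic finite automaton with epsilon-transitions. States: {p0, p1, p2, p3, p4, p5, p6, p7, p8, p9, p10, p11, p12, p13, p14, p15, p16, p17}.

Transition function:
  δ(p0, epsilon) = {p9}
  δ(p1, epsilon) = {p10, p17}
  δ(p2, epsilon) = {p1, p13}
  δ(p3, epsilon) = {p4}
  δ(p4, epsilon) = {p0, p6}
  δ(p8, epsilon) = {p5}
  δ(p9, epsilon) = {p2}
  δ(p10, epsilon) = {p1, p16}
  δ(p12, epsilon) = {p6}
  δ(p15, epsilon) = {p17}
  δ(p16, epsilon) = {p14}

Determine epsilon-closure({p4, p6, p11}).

Start with {p4, p6, p11}.
From p4 via epsilon: add p0.
From p0 via epsilon: add p9.
From p9 via epsilon: add p2.
From p2 via epsilon: add p1, p13.
From p1 via epsilon: add p10, p17.
From p10 via epsilon: add p16.
From p16 via epsilon: add p14.
No new states can be added; the closed set is {p0, p1, p2, p4, p6, p9, p10, p11, p13, p14, p16, p17}.

{p0, p1, p2, p4, p6, p9, p10, p11, p13, p14, p16, p17}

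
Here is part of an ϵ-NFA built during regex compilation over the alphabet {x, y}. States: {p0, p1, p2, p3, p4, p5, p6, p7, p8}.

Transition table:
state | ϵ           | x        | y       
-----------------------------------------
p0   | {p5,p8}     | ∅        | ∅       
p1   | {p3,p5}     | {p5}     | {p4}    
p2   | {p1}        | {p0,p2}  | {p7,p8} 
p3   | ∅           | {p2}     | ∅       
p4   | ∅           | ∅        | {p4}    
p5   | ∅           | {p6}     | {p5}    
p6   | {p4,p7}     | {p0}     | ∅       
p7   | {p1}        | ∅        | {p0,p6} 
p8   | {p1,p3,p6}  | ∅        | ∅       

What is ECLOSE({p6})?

{p1, p3, p4, p5, p6, p7}

Start with {p6}.
From p6 via ϵ: add p4, p7.
From p7 via ϵ: add p1.
From p1 via ϵ: add p3, p5.
No new states can be added; the closed set is {p1, p3, p4, p5, p6, p7}.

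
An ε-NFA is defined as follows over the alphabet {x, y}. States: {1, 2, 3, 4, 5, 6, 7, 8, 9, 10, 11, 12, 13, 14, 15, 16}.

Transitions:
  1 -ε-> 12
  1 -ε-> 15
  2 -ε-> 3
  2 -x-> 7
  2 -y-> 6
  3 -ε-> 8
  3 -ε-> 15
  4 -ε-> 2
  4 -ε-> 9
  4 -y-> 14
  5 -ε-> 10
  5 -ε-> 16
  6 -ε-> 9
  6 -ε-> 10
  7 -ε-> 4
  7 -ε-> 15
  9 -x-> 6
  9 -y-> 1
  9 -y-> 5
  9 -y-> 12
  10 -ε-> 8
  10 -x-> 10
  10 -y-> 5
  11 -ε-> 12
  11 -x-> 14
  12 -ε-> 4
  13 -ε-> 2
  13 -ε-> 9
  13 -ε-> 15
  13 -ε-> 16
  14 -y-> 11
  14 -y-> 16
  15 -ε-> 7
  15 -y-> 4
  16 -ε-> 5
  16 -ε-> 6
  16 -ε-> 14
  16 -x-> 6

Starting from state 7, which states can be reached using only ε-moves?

Start with {7}.
From 7 via ε: add 4, 15.
From 4 via ε: add 2, 9.
From 2 via ε: add 3.
From 3 via ε: add 8.
No new states can be added; the closed set is {2, 3, 4, 7, 8, 9, 15}.

{2, 3, 4, 7, 8, 9, 15}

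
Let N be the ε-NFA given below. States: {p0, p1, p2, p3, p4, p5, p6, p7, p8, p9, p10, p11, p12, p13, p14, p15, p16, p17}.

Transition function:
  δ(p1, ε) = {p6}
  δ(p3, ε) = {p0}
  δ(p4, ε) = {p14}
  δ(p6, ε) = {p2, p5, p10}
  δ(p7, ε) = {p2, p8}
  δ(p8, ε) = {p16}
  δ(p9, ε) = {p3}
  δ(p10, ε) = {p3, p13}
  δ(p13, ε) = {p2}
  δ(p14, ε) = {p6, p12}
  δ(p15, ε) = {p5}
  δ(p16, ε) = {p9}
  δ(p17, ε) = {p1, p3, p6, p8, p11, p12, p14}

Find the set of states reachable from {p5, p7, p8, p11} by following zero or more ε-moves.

{p0, p2, p3, p5, p7, p8, p9, p11, p16}

Start with {p5, p7, p8, p11}.
From p7 via ε: add p2.
From p8 via ε: add p16.
From p16 via ε: add p9.
From p9 via ε: add p3.
From p3 via ε: add p0.
No new states can be added; the closed set is {p0, p2, p3, p5, p7, p8, p9, p11, p16}.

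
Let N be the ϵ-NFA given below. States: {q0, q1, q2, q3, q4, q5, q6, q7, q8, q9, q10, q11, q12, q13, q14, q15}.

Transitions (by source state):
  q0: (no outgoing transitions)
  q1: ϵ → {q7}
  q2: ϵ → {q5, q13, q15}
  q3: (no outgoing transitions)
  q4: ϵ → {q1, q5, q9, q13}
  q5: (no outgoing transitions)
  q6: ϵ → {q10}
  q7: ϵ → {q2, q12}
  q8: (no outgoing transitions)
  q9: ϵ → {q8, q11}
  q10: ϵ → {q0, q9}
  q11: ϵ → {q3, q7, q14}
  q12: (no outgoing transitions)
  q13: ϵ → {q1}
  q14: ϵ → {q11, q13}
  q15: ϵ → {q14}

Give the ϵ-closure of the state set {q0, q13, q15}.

{q0, q1, q2, q3, q5, q7, q11, q12, q13, q14, q15}

Start with {q0, q13, q15}.
From q13 via ϵ: add q1.
From q15 via ϵ: add q14.
From q1 via ϵ: add q7.
From q14 via ϵ: add q11.
From q7 via ϵ: add q2, q12.
From q11 via ϵ: add q3.
From q2 via ϵ: add q5.
No new states can be added; the closed set is {q0, q1, q2, q3, q5, q7, q11, q12, q13, q14, q15}.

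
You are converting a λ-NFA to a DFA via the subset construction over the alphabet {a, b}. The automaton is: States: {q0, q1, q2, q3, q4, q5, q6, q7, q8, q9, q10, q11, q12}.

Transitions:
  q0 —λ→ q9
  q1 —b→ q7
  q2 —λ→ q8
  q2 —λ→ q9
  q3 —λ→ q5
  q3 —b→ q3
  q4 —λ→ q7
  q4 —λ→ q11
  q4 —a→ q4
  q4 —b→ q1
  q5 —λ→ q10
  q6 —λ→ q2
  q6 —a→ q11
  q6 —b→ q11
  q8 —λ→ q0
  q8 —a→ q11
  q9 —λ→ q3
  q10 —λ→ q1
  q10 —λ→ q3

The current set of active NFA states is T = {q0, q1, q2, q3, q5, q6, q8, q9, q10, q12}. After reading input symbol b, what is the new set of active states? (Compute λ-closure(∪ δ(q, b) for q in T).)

q1 on b → {q7}.
q3 on b → {q3}.
q6 on b → {q11}.
No b-transition from q0, q2, q5, q8, q9, q10, q12.
Union after reading b: {q3, q7, q11}.
Now take the λ-closure:
From q3 via λ: add q5.
From q5 via λ: add q10.
From q10 via λ: add q1.
No new states can be added; the closed set is {q1, q3, q5, q7, q10, q11}.

{q1, q3, q5, q7, q10, q11}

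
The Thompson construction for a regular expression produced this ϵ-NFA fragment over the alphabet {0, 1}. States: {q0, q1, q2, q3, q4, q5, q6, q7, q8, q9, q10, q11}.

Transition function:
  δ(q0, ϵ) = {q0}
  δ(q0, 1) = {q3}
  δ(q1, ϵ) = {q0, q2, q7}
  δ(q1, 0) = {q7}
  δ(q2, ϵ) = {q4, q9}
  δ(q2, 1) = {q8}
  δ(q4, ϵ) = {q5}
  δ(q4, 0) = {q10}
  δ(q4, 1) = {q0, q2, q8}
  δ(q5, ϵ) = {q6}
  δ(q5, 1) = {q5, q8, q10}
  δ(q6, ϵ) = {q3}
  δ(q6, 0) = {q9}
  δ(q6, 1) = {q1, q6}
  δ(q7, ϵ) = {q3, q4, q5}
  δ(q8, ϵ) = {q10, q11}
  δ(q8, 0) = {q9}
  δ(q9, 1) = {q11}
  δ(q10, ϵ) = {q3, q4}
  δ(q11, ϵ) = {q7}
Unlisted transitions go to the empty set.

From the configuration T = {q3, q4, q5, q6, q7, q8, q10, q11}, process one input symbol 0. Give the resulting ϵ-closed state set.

{q3, q4, q5, q6, q9, q10}

q4 on 0 → {q10}.
q6 on 0 → {q9}.
q8 on 0 → {q9}.
No 0-transition from q3, q5, q7, q10, q11.
Union after reading 0: {q9, q10}.
Now take the ϵ-closure:
From q10 via ϵ: add q3, q4.
From q4 via ϵ: add q5.
From q5 via ϵ: add q6.
No new states can be added; the closed set is {q3, q4, q5, q6, q9, q10}.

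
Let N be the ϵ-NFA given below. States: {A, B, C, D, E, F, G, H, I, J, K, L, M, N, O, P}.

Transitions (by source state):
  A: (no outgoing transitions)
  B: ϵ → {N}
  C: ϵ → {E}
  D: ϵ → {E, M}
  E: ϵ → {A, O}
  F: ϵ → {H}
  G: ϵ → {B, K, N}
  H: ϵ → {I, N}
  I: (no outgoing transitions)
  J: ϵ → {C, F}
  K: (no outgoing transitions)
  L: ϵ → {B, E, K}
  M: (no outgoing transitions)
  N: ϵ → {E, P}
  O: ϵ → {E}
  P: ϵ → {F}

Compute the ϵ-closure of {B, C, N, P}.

Start with {B, C, N, P}.
From C via ϵ: add E.
From P via ϵ: add F.
From E via ϵ: add A, O.
From F via ϵ: add H.
From H via ϵ: add I.
No new states can be added; the closed set is {A, B, C, E, F, H, I, N, O, P}.

{A, B, C, E, F, H, I, N, O, P}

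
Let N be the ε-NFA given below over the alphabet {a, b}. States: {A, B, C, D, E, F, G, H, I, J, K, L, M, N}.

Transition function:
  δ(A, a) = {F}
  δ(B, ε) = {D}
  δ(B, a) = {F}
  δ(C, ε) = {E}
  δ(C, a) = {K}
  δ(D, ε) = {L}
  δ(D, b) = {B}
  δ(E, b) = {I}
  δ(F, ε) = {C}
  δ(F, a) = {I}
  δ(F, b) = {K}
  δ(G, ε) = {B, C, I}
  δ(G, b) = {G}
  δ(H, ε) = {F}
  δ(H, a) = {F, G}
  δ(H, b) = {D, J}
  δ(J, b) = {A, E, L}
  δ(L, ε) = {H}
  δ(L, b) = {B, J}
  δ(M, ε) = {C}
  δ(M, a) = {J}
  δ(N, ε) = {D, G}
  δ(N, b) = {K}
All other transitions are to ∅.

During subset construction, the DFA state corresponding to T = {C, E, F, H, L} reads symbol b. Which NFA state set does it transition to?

E on b → {I}.
F on b → {K}.
H on b → {D, J}.
L on b → {B, J}.
No b-transition from C.
Union after reading b: {B, D, I, J, K}.
Now take the ε-closure:
From D via ε: add L.
From L via ε: add H.
From H via ε: add F.
From F via ε: add C.
From C via ε: add E.
No new states can be added; the closed set is {B, C, D, E, F, H, I, J, K, L}.

{B, C, D, E, F, H, I, J, K, L}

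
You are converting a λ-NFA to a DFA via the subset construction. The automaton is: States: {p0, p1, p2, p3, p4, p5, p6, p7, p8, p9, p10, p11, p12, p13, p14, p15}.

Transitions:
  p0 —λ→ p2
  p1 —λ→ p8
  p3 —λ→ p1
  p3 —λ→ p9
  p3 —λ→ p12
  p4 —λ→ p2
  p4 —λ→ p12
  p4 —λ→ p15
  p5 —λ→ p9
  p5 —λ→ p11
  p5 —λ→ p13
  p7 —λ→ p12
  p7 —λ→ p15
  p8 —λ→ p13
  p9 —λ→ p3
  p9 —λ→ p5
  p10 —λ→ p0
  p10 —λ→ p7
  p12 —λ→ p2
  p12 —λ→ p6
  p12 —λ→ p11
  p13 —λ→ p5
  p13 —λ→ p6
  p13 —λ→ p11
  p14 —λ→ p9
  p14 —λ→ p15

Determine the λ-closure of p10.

{p0, p2, p6, p7, p10, p11, p12, p15}

Start with {p10}.
From p10 via λ: add p0, p7.
From p0 via λ: add p2.
From p7 via λ: add p12, p15.
From p12 via λ: add p6, p11.
No new states can be added; the closed set is {p0, p2, p6, p7, p10, p11, p12, p15}.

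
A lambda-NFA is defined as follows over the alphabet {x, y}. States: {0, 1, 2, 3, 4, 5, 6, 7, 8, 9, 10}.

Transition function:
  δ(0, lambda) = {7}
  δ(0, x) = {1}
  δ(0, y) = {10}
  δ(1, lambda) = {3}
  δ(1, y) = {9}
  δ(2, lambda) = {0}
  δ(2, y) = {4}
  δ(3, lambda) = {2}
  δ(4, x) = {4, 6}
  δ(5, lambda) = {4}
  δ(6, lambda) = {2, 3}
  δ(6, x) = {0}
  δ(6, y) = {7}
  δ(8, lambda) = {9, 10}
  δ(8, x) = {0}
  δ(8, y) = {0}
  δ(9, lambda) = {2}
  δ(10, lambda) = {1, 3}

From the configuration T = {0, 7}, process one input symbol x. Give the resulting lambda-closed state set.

{0, 1, 2, 3, 7}

0 on x → {1}.
No x-transition from 7.
Union after reading x: {1}.
Now take the lambda-closure:
From 1 via lambda: add 3.
From 3 via lambda: add 2.
From 2 via lambda: add 0.
From 0 via lambda: add 7.
No new states can be added; the closed set is {0, 1, 2, 3, 7}.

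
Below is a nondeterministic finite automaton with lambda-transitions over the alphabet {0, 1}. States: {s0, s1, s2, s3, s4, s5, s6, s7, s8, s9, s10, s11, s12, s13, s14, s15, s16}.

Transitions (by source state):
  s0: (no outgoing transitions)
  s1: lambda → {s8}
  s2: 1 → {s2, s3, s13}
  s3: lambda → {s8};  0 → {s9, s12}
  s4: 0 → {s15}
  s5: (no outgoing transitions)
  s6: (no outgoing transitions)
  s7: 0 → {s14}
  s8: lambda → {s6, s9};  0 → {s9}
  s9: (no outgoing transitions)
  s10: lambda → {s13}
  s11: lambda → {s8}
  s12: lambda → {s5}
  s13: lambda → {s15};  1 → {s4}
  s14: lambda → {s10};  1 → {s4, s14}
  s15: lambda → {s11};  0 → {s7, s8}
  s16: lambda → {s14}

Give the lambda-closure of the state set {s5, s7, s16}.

Start with {s5, s7, s16}.
From s16 via lambda: add s14.
From s14 via lambda: add s10.
From s10 via lambda: add s13.
From s13 via lambda: add s15.
From s15 via lambda: add s11.
From s11 via lambda: add s8.
From s8 via lambda: add s6, s9.
No new states can be added; the closed set is {s5, s6, s7, s8, s9, s10, s11, s13, s14, s15, s16}.

{s5, s6, s7, s8, s9, s10, s11, s13, s14, s15, s16}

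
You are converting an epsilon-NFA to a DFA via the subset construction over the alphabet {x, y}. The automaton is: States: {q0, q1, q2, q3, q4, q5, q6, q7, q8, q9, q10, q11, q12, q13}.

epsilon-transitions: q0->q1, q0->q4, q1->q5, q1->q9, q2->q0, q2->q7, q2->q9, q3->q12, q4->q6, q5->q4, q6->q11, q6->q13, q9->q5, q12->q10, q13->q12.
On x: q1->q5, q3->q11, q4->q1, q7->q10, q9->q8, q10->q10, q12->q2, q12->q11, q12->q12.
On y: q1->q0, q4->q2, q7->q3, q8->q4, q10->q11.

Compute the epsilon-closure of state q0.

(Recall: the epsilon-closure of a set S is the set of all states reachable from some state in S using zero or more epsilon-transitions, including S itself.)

{q0, q1, q4, q5, q6, q9, q10, q11, q12, q13}

Start with {q0}.
From q0 via epsilon: add q1, q4.
From q1 via epsilon: add q5, q9.
From q4 via epsilon: add q6.
From q6 via epsilon: add q11, q13.
From q13 via epsilon: add q12.
From q12 via epsilon: add q10.
No new states can be added; the closed set is {q0, q1, q4, q5, q6, q9, q10, q11, q12, q13}.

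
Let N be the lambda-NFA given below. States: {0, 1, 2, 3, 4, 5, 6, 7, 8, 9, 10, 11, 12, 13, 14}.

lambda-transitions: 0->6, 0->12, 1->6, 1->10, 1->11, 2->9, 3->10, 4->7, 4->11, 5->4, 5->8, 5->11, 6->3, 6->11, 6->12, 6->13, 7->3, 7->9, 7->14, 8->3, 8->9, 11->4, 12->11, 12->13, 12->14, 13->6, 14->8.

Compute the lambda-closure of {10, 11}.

Start with {10, 11}.
From 11 via lambda: add 4.
From 4 via lambda: add 7.
From 7 via lambda: add 3, 9, 14.
From 14 via lambda: add 8.
No new states can be added; the closed set is {3, 4, 7, 8, 9, 10, 11, 14}.

{3, 4, 7, 8, 9, 10, 11, 14}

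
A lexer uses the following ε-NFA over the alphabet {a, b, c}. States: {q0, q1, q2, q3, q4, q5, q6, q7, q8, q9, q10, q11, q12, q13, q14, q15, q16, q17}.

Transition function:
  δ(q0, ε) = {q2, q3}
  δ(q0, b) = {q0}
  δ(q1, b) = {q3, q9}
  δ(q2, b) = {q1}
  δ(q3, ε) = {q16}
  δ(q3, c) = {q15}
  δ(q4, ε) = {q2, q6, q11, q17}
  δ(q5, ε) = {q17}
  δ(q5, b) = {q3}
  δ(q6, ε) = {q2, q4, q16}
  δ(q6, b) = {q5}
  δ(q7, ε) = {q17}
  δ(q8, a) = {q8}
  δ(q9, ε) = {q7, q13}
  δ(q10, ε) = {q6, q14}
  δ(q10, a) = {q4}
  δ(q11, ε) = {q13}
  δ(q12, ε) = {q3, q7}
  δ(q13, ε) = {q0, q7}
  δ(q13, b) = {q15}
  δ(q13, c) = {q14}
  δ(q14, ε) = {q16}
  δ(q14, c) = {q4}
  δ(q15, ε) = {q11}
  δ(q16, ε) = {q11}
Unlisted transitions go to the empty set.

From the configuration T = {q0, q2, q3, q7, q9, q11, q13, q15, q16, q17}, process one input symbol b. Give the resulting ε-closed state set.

q0 on b → {q0}.
q2 on b → {q1}.
q13 on b → {q15}.
No b-transition from q3, q7, q9, q11, q15, q16, q17.
Union after reading b: {q0, q1, q15}.
Now take the ε-closure:
From q0 via ε: add q2, q3.
From q15 via ε: add q11.
From q3 via ε: add q16.
From q11 via ε: add q13.
From q13 via ε: add q7.
From q7 via ε: add q17.
No new states can be added; the closed set is {q0, q1, q2, q3, q7, q11, q13, q15, q16, q17}.

{q0, q1, q2, q3, q7, q11, q13, q15, q16, q17}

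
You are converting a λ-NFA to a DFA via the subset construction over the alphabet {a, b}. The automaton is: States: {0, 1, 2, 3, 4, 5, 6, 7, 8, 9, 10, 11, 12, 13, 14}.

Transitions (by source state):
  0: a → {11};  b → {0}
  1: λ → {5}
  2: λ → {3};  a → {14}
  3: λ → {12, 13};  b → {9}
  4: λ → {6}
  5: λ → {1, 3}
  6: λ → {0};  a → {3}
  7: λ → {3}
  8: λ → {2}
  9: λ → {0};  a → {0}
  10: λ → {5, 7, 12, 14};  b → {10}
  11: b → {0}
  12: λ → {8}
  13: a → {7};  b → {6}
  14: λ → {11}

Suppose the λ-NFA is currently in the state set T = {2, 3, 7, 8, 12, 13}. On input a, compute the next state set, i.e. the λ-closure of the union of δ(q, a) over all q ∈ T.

2 on a → {14}.
13 on a → {7}.
No a-transition from 3, 7, 8, 12.
Union after reading a: {7, 14}.
Now take the λ-closure:
From 7 via λ: add 3.
From 14 via λ: add 11.
From 3 via λ: add 12, 13.
From 12 via λ: add 8.
From 8 via λ: add 2.
No new states can be added; the closed set is {2, 3, 7, 8, 11, 12, 13, 14}.

{2, 3, 7, 8, 11, 12, 13, 14}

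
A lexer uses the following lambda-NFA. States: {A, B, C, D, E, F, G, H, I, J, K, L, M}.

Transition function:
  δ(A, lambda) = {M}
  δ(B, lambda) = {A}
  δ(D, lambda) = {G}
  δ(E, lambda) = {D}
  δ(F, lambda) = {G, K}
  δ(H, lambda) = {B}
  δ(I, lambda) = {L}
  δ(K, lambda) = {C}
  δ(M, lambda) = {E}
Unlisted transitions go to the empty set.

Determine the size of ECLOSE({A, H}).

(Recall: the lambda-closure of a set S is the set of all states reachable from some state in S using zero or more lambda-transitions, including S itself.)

7

Start with {A, H}.
From A via lambda: add M.
From H via lambda: add B.
From M via lambda: add E.
From E via lambda: add D.
From D via lambda: add G.
lambda-closure = {A, B, D, E, G, H, M}, which has 7 states.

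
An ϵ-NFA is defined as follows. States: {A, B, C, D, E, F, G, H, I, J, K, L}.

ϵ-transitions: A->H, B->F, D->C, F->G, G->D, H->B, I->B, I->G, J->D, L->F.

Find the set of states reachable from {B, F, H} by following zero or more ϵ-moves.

{B, C, D, F, G, H}

Start with {B, F, H}.
From F via ϵ: add G.
From G via ϵ: add D.
From D via ϵ: add C.
No new states can be added; the closed set is {B, C, D, F, G, H}.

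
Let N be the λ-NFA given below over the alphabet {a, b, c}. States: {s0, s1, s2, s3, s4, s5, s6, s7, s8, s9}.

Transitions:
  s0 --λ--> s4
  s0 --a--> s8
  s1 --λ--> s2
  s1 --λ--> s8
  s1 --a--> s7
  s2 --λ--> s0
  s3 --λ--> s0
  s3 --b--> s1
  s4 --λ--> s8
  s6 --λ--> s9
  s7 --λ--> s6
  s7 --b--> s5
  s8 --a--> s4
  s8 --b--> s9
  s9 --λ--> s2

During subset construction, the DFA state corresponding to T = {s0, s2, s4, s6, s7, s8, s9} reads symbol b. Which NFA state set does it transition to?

{s0, s2, s4, s5, s8, s9}

s7 on b → {s5}.
s8 on b → {s9}.
No b-transition from s0, s2, s4, s6, s9.
Union after reading b: {s5, s9}.
Now take the λ-closure:
From s9 via λ: add s2.
From s2 via λ: add s0.
From s0 via λ: add s4.
From s4 via λ: add s8.
No new states can be added; the closed set is {s0, s2, s4, s5, s8, s9}.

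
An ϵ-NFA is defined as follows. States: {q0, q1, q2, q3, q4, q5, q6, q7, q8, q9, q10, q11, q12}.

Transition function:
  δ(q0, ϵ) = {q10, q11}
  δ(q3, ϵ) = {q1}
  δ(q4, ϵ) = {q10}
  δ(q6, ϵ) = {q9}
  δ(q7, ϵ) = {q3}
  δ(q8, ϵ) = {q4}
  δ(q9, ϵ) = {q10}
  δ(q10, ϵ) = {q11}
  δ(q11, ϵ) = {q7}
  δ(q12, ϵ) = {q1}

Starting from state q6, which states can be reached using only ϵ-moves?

Start with {q6}.
From q6 via ϵ: add q9.
From q9 via ϵ: add q10.
From q10 via ϵ: add q11.
From q11 via ϵ: add q7.
From q7 via ϵ: add q3.
From q3 via ϵ: add q1.
No new states can be added; the closed set is {q1, q3, q6, q7, q9, q10, q11}.

{q1, q3, q6, q7, q9, q10, q11}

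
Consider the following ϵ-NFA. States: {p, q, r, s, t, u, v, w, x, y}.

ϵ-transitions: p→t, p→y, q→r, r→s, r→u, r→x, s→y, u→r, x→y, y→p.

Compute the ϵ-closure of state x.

{p, t, x, y}

Start with {x}.
From x via ϵ: add y.
From y via ϵ: add p.
From p via ϵ: add t.
No new states can be added; the closed set is {p, t, x, y}.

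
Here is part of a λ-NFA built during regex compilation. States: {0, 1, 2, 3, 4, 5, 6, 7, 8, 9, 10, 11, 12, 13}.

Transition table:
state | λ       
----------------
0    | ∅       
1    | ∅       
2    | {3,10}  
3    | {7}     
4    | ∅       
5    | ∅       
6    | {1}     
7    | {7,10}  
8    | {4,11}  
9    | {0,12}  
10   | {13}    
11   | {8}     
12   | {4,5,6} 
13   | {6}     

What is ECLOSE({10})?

{1, 6, 10, 13}

Start with {10}.
From 10 via λ: add 13.
From 13 via λ: add 6.
From 6 via λ: add 1.
No new states can be added; the closed set is {1, 6, 10, 13}.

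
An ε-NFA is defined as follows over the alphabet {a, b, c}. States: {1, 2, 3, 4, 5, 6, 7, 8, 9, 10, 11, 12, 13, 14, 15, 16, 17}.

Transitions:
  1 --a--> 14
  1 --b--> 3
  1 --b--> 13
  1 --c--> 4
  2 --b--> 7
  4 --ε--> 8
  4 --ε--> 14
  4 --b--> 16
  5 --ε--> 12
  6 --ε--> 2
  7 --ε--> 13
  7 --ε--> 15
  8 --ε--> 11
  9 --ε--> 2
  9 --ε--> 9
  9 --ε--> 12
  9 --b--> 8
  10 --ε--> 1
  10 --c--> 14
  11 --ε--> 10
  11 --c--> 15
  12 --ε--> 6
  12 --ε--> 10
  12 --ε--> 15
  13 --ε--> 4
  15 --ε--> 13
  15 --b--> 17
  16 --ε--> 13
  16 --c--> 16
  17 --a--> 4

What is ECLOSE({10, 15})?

Start with {10, 15}.
From 10 via ε: add 1.
From 15 via ε: add 13.
From 13 via ε: add 4.
From 4 via ε: add 8, 14.
From 8 via ε: add 11.
No new states can be added; the closed set is {1, 4, 8, 10, 11, 13, 14, 15}.

{1, 4, 8, 10, 11, 13, 14, 15}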